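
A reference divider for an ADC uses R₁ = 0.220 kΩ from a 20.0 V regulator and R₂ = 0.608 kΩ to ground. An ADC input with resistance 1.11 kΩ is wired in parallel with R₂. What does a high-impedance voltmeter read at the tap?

V_out ≈ 12.8 V

The load sits in parallel with R₂: R₂‖R_L = (608 × 1110) / (608 + 1110) = 392.8 Ω.
V_out = 20.0 × 392.8 / (220 + 392.8) = 20.0 × 392.8/612.8 = 12.8 V.
(Unloaded it would have been 14.7 V.)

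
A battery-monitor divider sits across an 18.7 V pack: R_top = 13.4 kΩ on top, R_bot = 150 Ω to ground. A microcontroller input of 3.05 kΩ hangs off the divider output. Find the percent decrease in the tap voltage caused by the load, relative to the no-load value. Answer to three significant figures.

4.64 %

The divider's output (Thévenin) resistance is R_top‖R_bot = 148.3 Ω.
Fractional drop under load = R_th/(R_th + R_L) = 148.3 / (148.3 + 3050) = 0.04638.
So the output falls by 4.64 %.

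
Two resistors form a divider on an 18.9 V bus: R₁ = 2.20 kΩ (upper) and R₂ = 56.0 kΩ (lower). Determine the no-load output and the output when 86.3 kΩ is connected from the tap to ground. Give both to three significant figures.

Open-circuit: V = 18.9 × 56.0/(2.20 + 56.0) = 18.2 V.
With the load, R₂ becomes R₂‖R_L = 33.96 kΩ, so V = 18.9 × 33.96/36.16 = 17.8 V.

Unloaded: 18.2 V; loaded: 17.8 V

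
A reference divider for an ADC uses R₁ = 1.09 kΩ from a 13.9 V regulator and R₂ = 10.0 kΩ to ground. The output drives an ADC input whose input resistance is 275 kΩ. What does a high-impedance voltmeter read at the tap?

The load sits in parallel with R₂: R₂‖R_L = (10.0 × 275) / (10.0 + 275) = 9.649 kΩ.
V_out = 13.9 × 9.649 / (1.09 + 9.649) = 13.9 × 9.649/10.74 = 12.5 V.
(Unloaded it would have been 12.5 V.)

V_out ≈ 12.5 V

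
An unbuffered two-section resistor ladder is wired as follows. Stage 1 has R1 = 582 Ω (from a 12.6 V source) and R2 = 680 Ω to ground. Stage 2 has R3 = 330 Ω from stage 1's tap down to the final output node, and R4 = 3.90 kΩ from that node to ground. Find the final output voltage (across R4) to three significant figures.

Stage 2 presents R3+R4 = 4230 Ω as a load on stage 1's tap.
Stage 1's lower leg becomes R2‖(R3+R4) = 585.8 Ω, so V_mid = 12.6 × 585.8/1168 = 6.321 V.
Stage 2 is itself unloaded: V_out = V_mid × R4/(R3+R4) = 6.321 × 3900/4230 = 5.83 V.

V_out ≈ 5.83 V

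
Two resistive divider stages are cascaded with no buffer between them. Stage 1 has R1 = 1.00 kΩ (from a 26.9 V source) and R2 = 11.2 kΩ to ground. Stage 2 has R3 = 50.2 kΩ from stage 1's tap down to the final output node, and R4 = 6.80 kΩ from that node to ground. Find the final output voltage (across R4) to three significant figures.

Stage 2 presents R3+R4 = 57.00 kΩ as a load on stage 1's tap.
Stage 1's lower leg becomes R2‖(R3+R4) = 9.361 kΩ, so V_mid = 26.9 × 9.361/10.36 = 24.30 V.
Stage 2 is itself unloaded: V_out = V_mid × R4/(R3+R4) = 24.30 × 6.80/57.00 = 2.90 V.

V_out ≈ 2.90 V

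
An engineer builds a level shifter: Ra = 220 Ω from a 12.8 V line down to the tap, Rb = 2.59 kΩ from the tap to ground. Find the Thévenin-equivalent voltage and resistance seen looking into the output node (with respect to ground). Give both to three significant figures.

V_th is the open-circuit tap voltage: 12.8 × 2590/(220 + 2590) = 11.8 V.
With the supply zeroed, Ra and Rb appear in parallel from the tap: R_th = Ra‖Rb = (220 × 2590)/2810 = 203 Ω.

V_th = 11.8 V, R_th = 203 Ω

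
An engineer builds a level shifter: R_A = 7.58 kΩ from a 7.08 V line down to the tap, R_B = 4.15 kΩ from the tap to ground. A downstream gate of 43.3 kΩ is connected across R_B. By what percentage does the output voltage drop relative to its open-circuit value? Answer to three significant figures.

The divider's output (Thévenin) resistance is R_A‖R_B = 2.682 kΩ.
Fractional drop under load = R_th/(R_th + R_L) = 2.682 / (2.682 + 43.3) = 0.05832.
So the output falls by 5.83 %.

5.83 %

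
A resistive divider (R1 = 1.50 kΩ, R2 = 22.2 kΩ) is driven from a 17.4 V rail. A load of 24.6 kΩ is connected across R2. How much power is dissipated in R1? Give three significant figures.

Total resistance from the source is R1 + (R2‖R_L) = 13.17 kΩ, so I = 17.4/13.17 kΩ = 1.321 mA.
P = I²·R1 = (1.321 mA)² × 1.50 kΩ = 2.62 mW.

P ≈ 2.62 mW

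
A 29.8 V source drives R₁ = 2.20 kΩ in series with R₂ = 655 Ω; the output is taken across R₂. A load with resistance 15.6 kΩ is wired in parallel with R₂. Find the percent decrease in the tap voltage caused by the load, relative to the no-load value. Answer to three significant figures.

3.13 %

The divider's output (Thévenin) resistance is R₁‖R₂ = 504.7 Ω.
Fractional drop under load = R_th/(R_th + R_L) = 504.7 / (504.7 + 15600) = 0.03134.
So the output falls by 3.13 %.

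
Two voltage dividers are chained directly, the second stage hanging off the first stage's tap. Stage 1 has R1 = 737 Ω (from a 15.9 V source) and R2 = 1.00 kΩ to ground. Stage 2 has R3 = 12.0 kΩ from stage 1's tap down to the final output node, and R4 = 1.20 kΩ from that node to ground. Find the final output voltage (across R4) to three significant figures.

V_out ≈ 0.806 V

Stage 2 presents R3+R4 = 13200 Ω as a load on stage 1's tap.
Stage 1's lower leg becomes R2‖(R3+R4) = 929.6 Ω, so V_mid = 15.9 × 929.6/1667 = 8.869 V.
Stage 2 is itself unloaded: V_out = V_mid × R4/(R3+R4) = 8.869 × 1200/13200 = 0.806 V.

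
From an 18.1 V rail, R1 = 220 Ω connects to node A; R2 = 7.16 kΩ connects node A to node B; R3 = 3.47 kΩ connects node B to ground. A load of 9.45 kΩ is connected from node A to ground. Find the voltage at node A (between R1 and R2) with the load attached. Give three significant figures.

Below node A the series string R2+R3 = 10630 Ω sits in parallel with the 9450 Ω load: 5003 Ω.
V_A = 18.1 × 5003/(220 + 5003) = 17.3 V.

V ≈ 17.3 V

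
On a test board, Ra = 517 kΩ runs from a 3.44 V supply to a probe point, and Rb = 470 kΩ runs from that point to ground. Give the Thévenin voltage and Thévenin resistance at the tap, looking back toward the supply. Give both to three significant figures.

V_th = 1.64 V, R_th = 246 kΩ

V_th is the open-circuit tap voltage: 3.44 × 470/(517 + 470) = 1.64 V.
With the supply zeroed, Ra and Rb appear in parallel from the tap: R_th = Ra‖Rb = (517 × 470)/987.0 = 246 kΩ.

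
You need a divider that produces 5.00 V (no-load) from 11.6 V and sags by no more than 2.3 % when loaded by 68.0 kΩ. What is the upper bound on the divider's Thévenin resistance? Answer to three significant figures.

R_th ≤ 1.60 kΩ

Loading drop = R_th/(R_th + R_L) ≤ 0.0230, so R_th ≤ R_L · ε/(1−ε) = 68.0 kΩ × 0.0230/0.9770 = 1.60 kΩ.
(Any R1, R2 with R2/(R1+R2) = 0.431 and R1‖R2 ≤ 1.60 kΩ will meet the spec.)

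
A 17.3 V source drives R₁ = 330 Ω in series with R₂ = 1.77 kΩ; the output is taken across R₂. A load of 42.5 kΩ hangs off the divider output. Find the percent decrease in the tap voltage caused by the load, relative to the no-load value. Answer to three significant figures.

0.650 %

The divider's output (Thévenin) resistance is R₁‖R₂ = 278.1 Ω.
Fractional drop under load = R_th/(R_th + R_L) = 278.1 / (278.1 + 42500) = 0.006502.
So the output falls by 0.650 %.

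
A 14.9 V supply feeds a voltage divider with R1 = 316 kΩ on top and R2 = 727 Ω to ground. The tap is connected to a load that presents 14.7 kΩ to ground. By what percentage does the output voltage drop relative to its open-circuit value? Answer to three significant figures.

4.70 %

The divider's output (Thévenin) resistance is R1‖R2 = 725.3 Ω.
Fractional drop under load = R_th/(R_th + R_L) = 725.3 / (725.3 + 14700) = 0.04702.
So the output falls by 4.70 %.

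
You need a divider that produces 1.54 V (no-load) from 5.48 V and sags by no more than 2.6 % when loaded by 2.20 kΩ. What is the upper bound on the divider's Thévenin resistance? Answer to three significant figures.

R_th ≤ 58.7 Ω

Loading drop = R_th/(R_th + R_L) ≤ 0.0260, so R_th ≤ R_L · ε/(1−ε) = 2.20 kΩ × 0.0260/0.9740 = 58.7 Ω.
(Any R1, R2 with R2/(R1+R2) = 0.281 and R1‖R2 ≤ 58.7 Ω will meet the spec.)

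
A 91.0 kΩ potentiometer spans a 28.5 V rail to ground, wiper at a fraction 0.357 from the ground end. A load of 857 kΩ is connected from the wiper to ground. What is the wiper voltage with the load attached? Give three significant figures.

V ≈ 9.93 V

The wiper splits the pot into (1−α)R = 58.51 kΩ above and αR = 32.49 kΩ below.
Lower section ‖ load = 31.30 kΩ.
V_wiper = 28.5 × 31.30/(58.51 + 31.30) = 9.93 V.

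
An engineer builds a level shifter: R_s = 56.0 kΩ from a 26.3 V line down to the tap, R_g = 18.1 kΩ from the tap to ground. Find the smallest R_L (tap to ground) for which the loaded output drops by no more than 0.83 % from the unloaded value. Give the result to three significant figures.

R_L(min) ≈ 1.63 MΩ

Output resistance R_th = R_s‖R_g = (56.0 × 18.1)/74.10 = 13.68 kΩ.
The fractional drop is R_th/(R_th + R_L); requiring this ≤ 0.00830 gives R_L ≥ R_th(1/0.00830 − 1) = 13.68 × 119.5 = 1.63 MΩ.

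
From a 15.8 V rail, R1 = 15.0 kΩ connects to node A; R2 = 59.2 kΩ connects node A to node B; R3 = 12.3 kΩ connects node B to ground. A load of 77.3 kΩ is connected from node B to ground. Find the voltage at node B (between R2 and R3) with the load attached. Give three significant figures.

At node B, R3 is in parallel with the load: R3‖R_L = 10.61 kΩ.
Below node A the resistance is R2 + (R3‖R_L) = 69.81 kΩ, so V_A = 15.8 × 69.81/84.81 = 13.01 V.
Then V_B = V_A × (R3‖R_L)/(R2 + R3‖R_L) = 13.01 × 10.61/69.81 = 1.98 V.

V ≈ 1.98 V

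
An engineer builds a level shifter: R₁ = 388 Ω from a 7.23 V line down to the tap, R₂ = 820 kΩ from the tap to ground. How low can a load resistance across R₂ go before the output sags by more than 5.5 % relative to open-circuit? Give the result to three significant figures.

R_L(min) ≈ 6.66 kΩ

Output resistance R_th = R₁‖R₂ = (388 × 820000)/820400 = 387.8 Ω.
The fractional drop is R_th/(R_th + R_L); requiring this ≤ 0.0550 gives R_L ≥ R_th(1/0.0550 − 1) = 387.8 × 17.18 = 6.66 kΩ.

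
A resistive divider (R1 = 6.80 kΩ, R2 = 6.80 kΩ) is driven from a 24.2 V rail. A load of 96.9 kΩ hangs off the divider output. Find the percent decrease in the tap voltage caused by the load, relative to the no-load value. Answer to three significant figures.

3.39 %

The divider's output (Thévenin) resistance is R1‖R2 = 3.400 kΩ.
Fractional drop under load = R_th/(R_th + R_L) = 3.400 / (3.400 + 96.9) = 0.03390.
So the output falls by 3.39 %.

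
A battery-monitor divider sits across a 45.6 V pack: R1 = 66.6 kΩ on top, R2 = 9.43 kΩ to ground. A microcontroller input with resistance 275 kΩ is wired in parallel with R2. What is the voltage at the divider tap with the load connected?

The load sits in parallel with R2: R2‖R_L = (9.43 × 275) / (9.43 + 275) = 9.117 kΩ.
V_out = 45.6 × 9.117 / (66.6 + 9.117) = 45.6 × 9.117/75.72 = 5.49 V.

V_out ≈ 5.49 V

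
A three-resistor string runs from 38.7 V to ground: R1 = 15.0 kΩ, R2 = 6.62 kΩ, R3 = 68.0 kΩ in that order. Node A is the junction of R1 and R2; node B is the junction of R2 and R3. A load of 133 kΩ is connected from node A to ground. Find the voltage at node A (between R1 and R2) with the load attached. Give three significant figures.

V ≈ 29.5 V

Below node A the series string R2+R3 = 74.62 kΩ sits in parallel with the 133 kΩ load: 47.80 kΩ.
V_A = 38.7 × 47.80/(15.0 + 47.80) = 29.5 V.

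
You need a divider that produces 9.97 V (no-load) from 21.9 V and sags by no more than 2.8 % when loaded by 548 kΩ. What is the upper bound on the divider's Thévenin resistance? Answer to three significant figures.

Loading drop = R_th/(R_th + R_L) ≤ 0.0280, so R_th ≤ R_L · ε/(1−ε) = 548 kΩ × 0.0280/0.9720 = 15.8 kΩ.
(Any R1, R2 with R2/(R1+R2) = 0.455 and R1‖R2 ≤ 15.8 kΩ will meet the spec.)

R_th ≤ 15.8 kΩ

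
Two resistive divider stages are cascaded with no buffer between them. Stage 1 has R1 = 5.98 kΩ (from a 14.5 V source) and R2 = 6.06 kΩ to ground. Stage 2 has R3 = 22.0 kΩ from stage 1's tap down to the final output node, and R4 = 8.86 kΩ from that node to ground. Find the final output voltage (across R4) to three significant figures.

Stage 2 presents R3+R4 = 30.86 kΩ as a load on stage 1's tap.
Stage 1's lower leg becomes R2‖(R3+R4) = 5.065 kΩ, so V_mid = 14.5 × 5.065/11.05 = 6.650 V.
Stage 2 is itself unloaded: V_out = V_mid × R4/(R3+R4) = 6.650 × 8.86/30.86 = 1.91 V.

V_out ≈ 1.91 V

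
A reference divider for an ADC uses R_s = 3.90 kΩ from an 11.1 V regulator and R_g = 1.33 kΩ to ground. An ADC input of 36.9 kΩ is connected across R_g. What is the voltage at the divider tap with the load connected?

The load sits in parallel with R_g: R_g‖R_L = (1.33 × 36.9) / (1.33 + 36.9) = 1.284 kΩ.
V_out = 11.1 × 1.284 / (3.90 + 1.284) = 11.1 × 1.284/5.184 = 2.75 V.
(Unloaded it would have been 2.82 V.)

V_out ≈ 2.75 V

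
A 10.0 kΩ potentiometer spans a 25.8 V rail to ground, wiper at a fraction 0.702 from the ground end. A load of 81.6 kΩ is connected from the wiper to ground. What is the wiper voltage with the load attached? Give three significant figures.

V ≈ 17.7 V

The wiper splits the pot into (1−α)R = 2.980 kΩ above and αR = 7.020 kΩ below.
Lower section ‖ load = 6.464 kΩ.
V_wiper = 25.8 × 6.464/(2.980 + 6.464) = 17.7 V.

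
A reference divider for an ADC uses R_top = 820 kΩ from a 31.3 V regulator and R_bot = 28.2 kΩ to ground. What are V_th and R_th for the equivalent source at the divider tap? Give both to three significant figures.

V_th is the open-circuit tap voltage: 31.3 × 28.2/(820 + 28.2) = 1.04 V.
With the supply zeroed, R_top and R_bot appear in parallel from the tap: R_th = R_top‖R_bot = (820 × 28.2)/848.2 = 27.3 kΩ.

V_th = 1.04 V, R_th = 27.3 kΩ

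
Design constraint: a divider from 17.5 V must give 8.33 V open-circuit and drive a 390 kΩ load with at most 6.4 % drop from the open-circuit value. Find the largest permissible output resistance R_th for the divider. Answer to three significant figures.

Loading drop = R_th/(R_th + R_L) ≤ 0.0640, so R_th ≤ R_L · ε/(1−ε) = 390 kΩ × 0.0640/0.9360 = 26.7 kΩ.

R_th ≤ 26.7 kΩ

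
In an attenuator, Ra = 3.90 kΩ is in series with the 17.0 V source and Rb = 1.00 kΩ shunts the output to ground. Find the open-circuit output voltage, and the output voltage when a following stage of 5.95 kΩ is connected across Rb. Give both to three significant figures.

Unloaded: 3.47 V; loaded: 3.06 V

Open-circuit: V = 17.0 × 1.00/(3.90 + 1.00) = 3.47 V.
With the load, Rb becomes Rb‖R_L = 0.8561 kΩ, so V = 17.0 × 0.8561/4.756 = 3.06 V.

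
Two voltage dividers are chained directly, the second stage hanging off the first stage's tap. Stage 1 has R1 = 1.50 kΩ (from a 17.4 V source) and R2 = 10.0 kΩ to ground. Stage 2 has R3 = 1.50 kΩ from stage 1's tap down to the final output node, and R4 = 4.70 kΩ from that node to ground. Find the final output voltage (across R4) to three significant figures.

Stage 2 presents R3+R4 = 6.200 kΩ as a load on stage 1's tap.
Stage 1's lower leg becomes R2‖(R3+R4) = 3.827 kΩ, so V_mid = 17.4 × 3.827/5.327 = 12.50 V.
Stage 2 is itself unloaded: V_out = V_mid × R4/(R3+R4) = 12.50 × 4.70/6.200 = 9.48 V.

V_out ≈ 9.48 V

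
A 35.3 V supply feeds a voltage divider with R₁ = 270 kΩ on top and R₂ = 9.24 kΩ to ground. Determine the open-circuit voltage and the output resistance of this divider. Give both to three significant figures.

V_th is the open-circuit tap voltage: 35.3 × 9.24/(270 + 9.24) = 1.17 V.
With the supply zeroed, R₁ and R₂ appear in parallel from the tap: R_th = R₁‖R₂ = (270 × 9.24)/279.2 = 8.93 kΩ.

V_th = 1.17 V, R_th = 8.93 kΩ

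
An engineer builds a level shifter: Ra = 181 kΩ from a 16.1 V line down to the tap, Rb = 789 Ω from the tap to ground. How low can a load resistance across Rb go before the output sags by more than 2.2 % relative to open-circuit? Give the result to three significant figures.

Output resistance R_th = Ra‖Rb = (181000 × 789)/181800 = 785.6 Ω.
The fractional drop is R_th/(R_th + R_L); requiring this ≤ 0.0220 gives R_L ≥ R_th(1/0.0220 − 1) = 785.6 × 44.45 = 34.9 kΩ.

R_L(min) ≈ 34.9 kΩ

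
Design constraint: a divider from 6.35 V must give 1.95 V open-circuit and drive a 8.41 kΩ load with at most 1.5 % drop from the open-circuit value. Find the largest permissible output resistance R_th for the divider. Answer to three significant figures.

Loading drop = R_th/(R_th + R_L) ≤ 0.0150, so R_th ≤ R_L · ε/(1−ε) = 8.41 kΩ × 0.0150/0.9850 = 128 Ω.

R_th ≤ 128 Ω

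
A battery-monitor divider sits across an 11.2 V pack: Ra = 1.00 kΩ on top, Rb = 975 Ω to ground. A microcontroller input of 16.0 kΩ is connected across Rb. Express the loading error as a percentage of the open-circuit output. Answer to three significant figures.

The divider's output (Thévenin) resistance is Ra‖Rb = 493.7 Ω.
Fractional drop under load = R_th/(R_th + R_L) = 493.7 / (493.7 + 16000) = 0.02993.
So the output falls by 2.99 %.

2.99 %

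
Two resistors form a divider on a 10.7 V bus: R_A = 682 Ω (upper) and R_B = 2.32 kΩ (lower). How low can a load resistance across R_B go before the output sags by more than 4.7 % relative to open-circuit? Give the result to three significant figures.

Output resistance R_th = R_A‖R_B = (682 × 2320)/3002 = 527.1 Ω.
The fractional drop is R_th/(R_th + R_L); requiring this ≤ 0.0470 gives R_L ≥ R_th(1/0.0470 − 1) = 527.1 × 20.28 = 10.7 kΩ.

R_L(min) ≈ 10.7 kΩ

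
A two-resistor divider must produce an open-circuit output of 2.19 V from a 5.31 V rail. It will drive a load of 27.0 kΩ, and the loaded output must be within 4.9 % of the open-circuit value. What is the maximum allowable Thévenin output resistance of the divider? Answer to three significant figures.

R_th ≤ 1.39 kΩ

Loading drop = R_th/(R_th + R_L) ≤ 0.0490, so R_th ≤ R_L · ε/(1−ε) = 27.0 kΩ × 0.0490/0.9510 = 1.39 kΩ.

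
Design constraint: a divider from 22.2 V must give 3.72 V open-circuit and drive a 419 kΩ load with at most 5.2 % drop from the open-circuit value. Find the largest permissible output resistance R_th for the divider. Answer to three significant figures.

Loading drop = R_th/(R_th + R_L) ≤ 0.0520, so R_th ≤ R_L · ε/(1−ε) = 419 kΩ × 0.0520/0.9480 = 23.0 kΩ.

R_th ≤ 23.0 kΩ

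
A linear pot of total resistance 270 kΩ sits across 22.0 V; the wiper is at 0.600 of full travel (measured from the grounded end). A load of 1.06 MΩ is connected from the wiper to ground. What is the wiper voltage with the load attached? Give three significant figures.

The wiper splits the pot into (1−α)R = 108.0 kΩ above and αR = 162.0 kΩ below.
Lower section ‖ load = 140.5 kΩ.
V_wiper = 22.0 × 140.5/(108.0 + 140.5) = 12.4 V.

V ≈ 12.4 V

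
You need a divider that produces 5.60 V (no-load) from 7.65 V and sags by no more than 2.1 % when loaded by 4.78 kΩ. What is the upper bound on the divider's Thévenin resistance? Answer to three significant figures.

R_th ≤ 103 Ω

Loading drop = R_th/(R_th + R_L) ≤ 0.0210, so R_th ≤ R_L · ε/(1−ε) = 4.78 kΩ × 0.0210/0.9790 = 103 Ω.
(Any R1, R2 with R2/(R1+R2) = 0.732 and R1‖R2 ≤ 103 Ω will meet the spec.)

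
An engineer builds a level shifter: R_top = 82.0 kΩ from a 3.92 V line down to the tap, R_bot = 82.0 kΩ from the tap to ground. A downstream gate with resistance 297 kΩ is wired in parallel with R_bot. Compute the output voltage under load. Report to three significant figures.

The load sits in parallel with R_bot: R_bot‖R_L = (82.0 × 297) / (82.0 + 297) = 64.26 kΩ.
V_out = 3.92 × 64.26 / (82.0 + 64.26) = 3.92 × 64.26/146.3 = 1.72 V.

V_out ≈ 1.72 V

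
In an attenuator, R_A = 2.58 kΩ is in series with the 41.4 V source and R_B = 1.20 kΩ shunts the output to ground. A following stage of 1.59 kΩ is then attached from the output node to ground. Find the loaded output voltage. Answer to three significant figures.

V_out ≈ 8.67 V

The load sits in parallel with R_B: R_B‖R_L = (1.20 × 1.59) / (1.20 + 1.59) = 0.6839 kΩ.
V_out = 41.4 × 0.6839 / (2.58 + 0.6839) = 41.4 × 0.6839/3.264 = 8.67 V.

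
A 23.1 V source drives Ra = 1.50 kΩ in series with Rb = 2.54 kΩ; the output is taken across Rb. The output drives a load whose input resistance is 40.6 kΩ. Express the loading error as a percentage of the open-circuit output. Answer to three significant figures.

2.27 %

The divider's output (Thévenin) resistance is Ra‖Rb = 0.9431 kΩ.
Fractional drop under load = R_th/(R_th + R_L) = 0.9431 / (0.9431 + 40.6) = 0.02270.
So the output falls by 2.27 %.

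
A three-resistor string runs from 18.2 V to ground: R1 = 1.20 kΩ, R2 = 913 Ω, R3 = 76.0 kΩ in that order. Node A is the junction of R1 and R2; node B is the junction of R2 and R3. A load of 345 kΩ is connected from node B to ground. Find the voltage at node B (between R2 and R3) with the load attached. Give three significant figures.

V ≈ 17.6 V

At node B, R3 is in parallel with the load: R3‖R_L = 62280 Ω.
Below node A the resistance is R2 + (R3‖R_L) = 63190 Ω, so V_A = 18.2 × 63190/64390 = 17.86 V.
Then V_B = V_A × (R3‖R_L)/(R2 + R3‖R_L) = 17.86 × 62280/63190 = 17.6 V.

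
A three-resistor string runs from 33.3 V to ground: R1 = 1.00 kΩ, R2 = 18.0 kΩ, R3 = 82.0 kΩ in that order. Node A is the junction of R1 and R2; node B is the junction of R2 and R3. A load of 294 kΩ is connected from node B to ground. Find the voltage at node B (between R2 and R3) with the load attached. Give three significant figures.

At node B, R3 is in parallel with the load: R3‖R_L = 64.12 kΩ.
Below node A the resistance is R2 + (R3‖R_L) = 82.12 kΩ, so V_A = 33.3 × 82.12/83.12 = 32.90 V.
Then V_B = V_A × (R3‖R_L)/(R2 + R3‖R_L) = 32.90 × 64.12/82.12 = 25.7 V.

V ≈ 25.7 V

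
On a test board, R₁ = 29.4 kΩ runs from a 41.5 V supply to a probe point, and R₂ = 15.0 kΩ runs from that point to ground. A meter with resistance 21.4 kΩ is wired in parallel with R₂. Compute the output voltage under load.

V_out ≈ 9.58 V

The load sits in parallel with R₂: R₂‖R_L = (15.0 × 21.4) / (15.0 + 21.4) = 8.819 kΩ.
V_out = 41.5 × 8.819 / (29.4 + 8.819) = 41.5 × 8.819/38.22 = 9.58 V.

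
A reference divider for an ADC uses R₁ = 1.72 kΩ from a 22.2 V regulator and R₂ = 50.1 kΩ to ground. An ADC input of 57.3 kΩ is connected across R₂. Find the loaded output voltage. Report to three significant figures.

The load sits in parallel with R₂: R₂‖R_L = (50.1 × 57.3) / (50.1 + 57.3) = 26.73 kΩ.
V_out = 22.2 × 26.73 / (1.72 + 26.73) = 22.2 × 26.73/28.45 = 20.9 V.

V_out ≈ 20.9 V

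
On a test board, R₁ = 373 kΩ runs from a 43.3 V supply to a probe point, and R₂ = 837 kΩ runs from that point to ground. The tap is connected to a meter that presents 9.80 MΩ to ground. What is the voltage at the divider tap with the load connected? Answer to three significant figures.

V_out ≈ 29.2 V

The load sits in parallel with R₂: R₂‖R_L = (837 × 9800) / (837 + 9800) = 771.1 kΩ.
V_out = 43.3 × 771.1 / (373 + 771.1) = 43.3 × 771.1/1144 = 29.2 V.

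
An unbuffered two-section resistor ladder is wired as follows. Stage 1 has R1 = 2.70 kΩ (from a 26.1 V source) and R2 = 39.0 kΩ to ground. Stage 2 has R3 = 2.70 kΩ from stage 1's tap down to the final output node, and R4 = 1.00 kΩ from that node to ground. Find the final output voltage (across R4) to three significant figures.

Stage 2 presents R3+R4 = 3.700 kΩ as a load on stage 1's tap.
Stage 1's lower leg becomes R2‖(R3+R4) = 3.379 kΩ, so V_mid = 26.1 × 3.379/6.079 = 14.51 V.
Stage 2 is itself unloaded: V_out = V_mid × R4/(R3+R4) = 14.51 × 1.00/3.700 = 3.92 V.

V_out ≈ 3.92 V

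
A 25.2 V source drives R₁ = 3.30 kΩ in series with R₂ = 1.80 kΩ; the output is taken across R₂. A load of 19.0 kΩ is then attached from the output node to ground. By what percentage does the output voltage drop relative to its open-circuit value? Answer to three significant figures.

The divider's output (Thévenin) resistance is R₁‖R₂ = 1.165 kΩ.
Fractional drop under load = R_th/(R_th + R_L) = 1.165 / (1.165 + 19.0) = 0.05776.
So the output falls by 5.78 %.

5.78 %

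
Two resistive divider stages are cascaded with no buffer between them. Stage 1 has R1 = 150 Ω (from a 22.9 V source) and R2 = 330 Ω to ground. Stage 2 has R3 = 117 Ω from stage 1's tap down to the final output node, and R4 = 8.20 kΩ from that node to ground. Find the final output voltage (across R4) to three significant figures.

Stage 2 presents R3+R4 = 8317 Ω as a load on stage 1's tap.
Stage 1's lower leg becomes R2‖(R3+R4) = 317.4 Ω, so V_mid = 22.9 × 317.4/467.4 = 15.55 V.
Stage 2 is itself unloaded: V_out = V_mid × R4/(R3+R4) = 15.55 × 8200/8317 = 15.3 V.

V_out ≈ 15.3 V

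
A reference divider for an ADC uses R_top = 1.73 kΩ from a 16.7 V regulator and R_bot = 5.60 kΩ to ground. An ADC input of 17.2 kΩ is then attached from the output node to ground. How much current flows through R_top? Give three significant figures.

R_bot‖R_L = 4.225 kΩ, so the source sees R_top + R_bot‖R_L = 5.955 kΩ.
I = 16.7 V / 5.955 kΩ = 2.80 mA.

I ≈ 2.80 mA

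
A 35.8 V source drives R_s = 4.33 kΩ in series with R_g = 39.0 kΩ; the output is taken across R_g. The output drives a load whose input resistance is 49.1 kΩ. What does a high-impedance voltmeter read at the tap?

The load sits in parallel with R_g: R_g‖R_L = (39.0 × 49.1) / (39.0 + 49.1) = 21.74 kΩ.
V_out = 35.8 × 21.74 / (4.33 + 21.74) = 35.8 × 21.74/26.07 = 29.9 V.
(Unloaded it would have been 32.2 V.)

V_out ≈ 29.9 V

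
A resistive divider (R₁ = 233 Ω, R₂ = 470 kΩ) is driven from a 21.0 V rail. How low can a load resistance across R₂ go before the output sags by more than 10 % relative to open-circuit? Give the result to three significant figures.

Output resistance R_th = R₁‖R₂ = (233 × 470000)/470200 = 232.9 Ω.
The fractional drop is R_th/(R_th + R_L); requiring this ≤ 0.100 gives R_L ≥ R_th(1/0.100 − 1) = 232.9 × 9.000 = 2.10 kΩ.

R_L(min) ≈ 2.10 kΩ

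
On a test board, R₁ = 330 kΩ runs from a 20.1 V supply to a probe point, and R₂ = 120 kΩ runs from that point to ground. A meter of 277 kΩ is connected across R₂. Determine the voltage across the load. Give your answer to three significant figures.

V_out ≈ 4.07 V

The load sits in parallel with R₂: R₂‖R_L = (120 × 277) / (120 + 277) = 83.73 kΩ.
V_out = 20.1 × 83.73 / (330 + 83.73) = 20.1 × 83.73/413.7 = 4.07 V.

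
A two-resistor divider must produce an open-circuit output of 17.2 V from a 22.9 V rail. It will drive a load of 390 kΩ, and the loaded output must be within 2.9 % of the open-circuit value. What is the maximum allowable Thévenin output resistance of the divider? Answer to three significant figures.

R_th ≤ 11.6 kΩ

Loading drop = R_th/(R_th + R_L) ≤ 0.0290, so R_th ≤ R_L · ε/(1−ε) = 390 kΩ × 0.0290/0.9710 = 11.6 kΩ.
(Any R1, R2 with R2/(R1+R2) = 0.751 and R1‖R2 ≤ 11.6 kΩ will meet the spec.)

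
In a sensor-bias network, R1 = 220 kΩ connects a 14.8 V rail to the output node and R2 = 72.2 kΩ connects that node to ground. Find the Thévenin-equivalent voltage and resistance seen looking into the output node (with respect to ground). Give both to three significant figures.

V_th is the open-circuit tap voltage: 14.8 × 72.2/(220 + 72.2) = 3.66 V.
With the supply zeroed, R1 and R2 appear in parallel from the tap: R_th = R1‖R2 = (220 × 72.2)/292.2 = 54.4 kΩ.

V_th = 3.66 V, R_th = 54.4 kΩ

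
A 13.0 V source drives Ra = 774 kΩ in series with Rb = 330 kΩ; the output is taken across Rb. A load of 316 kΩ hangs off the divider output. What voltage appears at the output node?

V_out ≈ 2.24 V

The load sits in parallel with Rb: Rb‖R_L = (330 × 316) / (330 + 316) = 161.4 kΩ.
V_out = 13.0 × 161.4 / (774 + 161.4) = 13.0 × 161.4/935.4 = 2.24 V.
(Unloaded it would have been 3.89 V.)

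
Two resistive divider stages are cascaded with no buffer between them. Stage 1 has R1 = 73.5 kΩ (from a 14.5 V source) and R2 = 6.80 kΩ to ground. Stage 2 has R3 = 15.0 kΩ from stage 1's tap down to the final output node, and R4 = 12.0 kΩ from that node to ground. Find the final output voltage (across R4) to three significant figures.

Stage 2 presents R3+R4 = 27.00 kΩ as a load on stage 1's tap.
Stage 1's lower leg becomes R2‖(R3+R4) = 5.432 kΩ, so V_mid = 14.5 × 5.432/78.93 = 0.9979 V.
Stage 2 is itself unloaded: V_out = V_mid × R4/(R3+R4) = 0.9979 × 12.0/27.00 = 0.443 V.

V_out ≈ 0.443 V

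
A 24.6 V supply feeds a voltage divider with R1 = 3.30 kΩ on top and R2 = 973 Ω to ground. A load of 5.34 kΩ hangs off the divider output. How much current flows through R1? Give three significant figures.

I ≈ 5.97 mA

R2‖R_L = 823.0 Ω, so the source sees R1 + R2‖R_L = 4123 Ω.
I = 24.6 V / 4123 Ω = 5.97 mA.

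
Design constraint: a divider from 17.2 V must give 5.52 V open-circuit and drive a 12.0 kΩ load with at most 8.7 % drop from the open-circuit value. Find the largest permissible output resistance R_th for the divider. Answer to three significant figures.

Loading drop = R_th/(R_th + R_L) ≤ 0.0870, so R_th ≤ R_L · ε/(1−ε) = 12.0 kΩ × 0.0870/0.9130 = 1.14 kΩ.
(Any R1, R2 with R2/(R1+R2) = 0.321 and R1‖R2 ≤ 1.14 kΩ will meet the spec.)

R_th ≤ 1.14 kΩ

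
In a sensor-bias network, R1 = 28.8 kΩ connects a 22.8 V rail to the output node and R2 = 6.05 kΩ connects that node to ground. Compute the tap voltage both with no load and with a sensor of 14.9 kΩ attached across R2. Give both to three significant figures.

Unloaded: 3.96 V; loaded: 2.96 V

Open-circuit: V = 22.8 × 6.05/(28.8 + 6.05) = 3.96 V.
With the load, R2 becomes R2‖R_L = 4.303 kΩ, so V = 22.8 × 4.303/33.10 = 2.96 V.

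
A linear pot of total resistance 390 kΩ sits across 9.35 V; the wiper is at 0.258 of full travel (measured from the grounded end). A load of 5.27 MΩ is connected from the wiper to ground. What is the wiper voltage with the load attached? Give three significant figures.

V ≈ 2.38 V

The wiper splits the pot into (1−α)R = 289.4 kΩ above and αR = 100.6 kΩ below.
Lower section ‖ load = 98.73 kΩ.
V_wiper = 9.35 × 98.73/(289.4 + 98.73) = 2.38 V.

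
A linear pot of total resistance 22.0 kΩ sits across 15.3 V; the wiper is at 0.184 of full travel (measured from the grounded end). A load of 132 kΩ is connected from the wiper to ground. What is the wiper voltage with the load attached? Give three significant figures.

V ≈ 2.75 V

The wiper splits the pot into (1−α)R = 17.95 kΩ above and αR = 4.048 kΩ below.
Lower section ‖ load = 3.928 kΩ.
V_wiper = 15.3 × 3.928/(17.95 + 3.928) = 2.75 V.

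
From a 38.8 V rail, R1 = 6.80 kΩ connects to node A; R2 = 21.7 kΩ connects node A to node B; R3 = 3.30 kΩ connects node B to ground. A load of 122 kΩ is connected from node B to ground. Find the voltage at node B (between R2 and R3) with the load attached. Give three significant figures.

At node B, R3 is in parallel with the load: R3‖R_L = 3.213 kΩ.
Below node A the resistance is R2 + (R3‖R_L) = 24.91 kΩ, so V_A = 38.8 × 24.91/31.71 = 30.48 V.
Then V_B = V_A × (R3‖R_L)/(R2 + R3‖R_L) = 30.48 × 3.213/24.91 = 3.93 V.

V ≈ 3.93 V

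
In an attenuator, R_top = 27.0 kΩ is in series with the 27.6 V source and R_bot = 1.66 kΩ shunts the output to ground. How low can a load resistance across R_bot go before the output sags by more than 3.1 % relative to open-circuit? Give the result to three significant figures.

Output resistance R_th = R_top‖R_bot = (27.0 × 1.66)/28.66 = 1.564 kΩ.
The fractional drop is R_th/(R_th + R_L); requiring this ≤ 0.0310 gives R_L ≥ R_th(1/0.0310 − 1) = 1.564 × 31.26 = 48.9 kΩ.

R_L(min) ≈ 48.9 kΩ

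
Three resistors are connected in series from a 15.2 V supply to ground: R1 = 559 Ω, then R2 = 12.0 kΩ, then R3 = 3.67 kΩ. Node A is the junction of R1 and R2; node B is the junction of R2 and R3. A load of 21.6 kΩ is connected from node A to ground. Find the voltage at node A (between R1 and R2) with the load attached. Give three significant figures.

V ≈ 14.3 V

Below node A the series string R2+R3 = 15670 Ω sits in parallel with the 21600 Ω load: 9082 Ω.
V_A = 15.2 × 9082/(559 + 9082) = 14.3 V.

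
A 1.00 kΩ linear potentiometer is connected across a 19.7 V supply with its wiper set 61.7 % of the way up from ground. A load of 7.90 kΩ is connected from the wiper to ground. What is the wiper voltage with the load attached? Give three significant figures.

V ≈ 11.8 V

The wiper splits the pot into (1−α)R = 383.0 Ω above and αR = 617.0 Ω below.
Lower section ‖ load = 572.3 Ω.
V_wiper = 19.7 × 572.3/(383.0 + 572.3) = 11.8 V.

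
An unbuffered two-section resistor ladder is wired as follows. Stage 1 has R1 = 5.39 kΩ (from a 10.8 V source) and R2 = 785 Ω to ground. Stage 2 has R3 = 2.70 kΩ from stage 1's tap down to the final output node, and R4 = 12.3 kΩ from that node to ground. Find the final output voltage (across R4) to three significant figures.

Stage 2 presents R3+R4 = 15000 Ω as a load on stage 1's tap.
Stage 1's lower leg becomes R2‖(R3+R4) = 746.0 Ω, so V_mid = 10.8 × 746.0/6136 = 1.313 V.
Stage 2 is itself unloaded: V_out = V_mid × R4/(R3+R4) = 1.313 × 12300/15000 = 1.08 V.

V_out ≈ 1.08 V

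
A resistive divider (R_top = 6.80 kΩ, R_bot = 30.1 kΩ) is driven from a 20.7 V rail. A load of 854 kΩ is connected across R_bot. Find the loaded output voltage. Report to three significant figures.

The load sits in parallel with R_bot: R_bot‖R_L = (30.1 × 854) / (30.1 + 854) = 29.08 kΩ.
V_out = 20.7 × 29.08 / (6.80 + 29.08) = 20.7 × 29.08/35.88 = 16.8 V.
(Unloaded it would have been 16.9 V.)

V_out ≈ 16.8 V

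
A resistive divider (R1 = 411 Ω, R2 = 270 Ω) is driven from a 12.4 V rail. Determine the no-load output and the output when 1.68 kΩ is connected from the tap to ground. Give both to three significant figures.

Unloaded: 4.92 V; loaded: 4.48 V

Open-circuit: V = 12.4 × 270/(411 + 270) = 4.92 V.
With the load, R2 becomes R2‖R_L = 232.6 Ω, so V = 12.4 × 232.6/643.6 = 4.48 V.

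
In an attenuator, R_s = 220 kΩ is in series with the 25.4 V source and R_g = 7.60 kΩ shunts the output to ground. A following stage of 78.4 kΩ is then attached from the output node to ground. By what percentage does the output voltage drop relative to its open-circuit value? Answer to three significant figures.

8.57 %

Unloaded V = 25.4 × 7.60/227.6 = 0.84815 V.
Loaded: R_g‖R_L = 6.928 kΩ, giving V = 25.4 × 6.928/226.9 = 0.77549 V.
Drop = (0.84815 − 0.77549) / 0.84815 = 8.57 %.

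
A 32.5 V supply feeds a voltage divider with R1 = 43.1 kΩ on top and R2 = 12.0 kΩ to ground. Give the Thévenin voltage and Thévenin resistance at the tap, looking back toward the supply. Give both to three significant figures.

V_th is the open-circuit tap voltage: 32.5 × 12.0/(43.1 + 12.0) = 7.08 V.
With the supply zeroed, R1 and R2 appear in parallel from the tap: R_th = R1‖R2 = (43.1 × 12.0)/55.10 = 9.39 kΩ.

V_th = 7.08 V, R_th = 9.39 kΩ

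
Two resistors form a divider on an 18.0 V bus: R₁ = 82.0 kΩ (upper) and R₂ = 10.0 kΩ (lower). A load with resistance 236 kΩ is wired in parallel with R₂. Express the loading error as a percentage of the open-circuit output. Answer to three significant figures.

3.64 %

The divider's output (Thévenin) resistance is R₁‖R₂ = 8.913 kΩ.
Fractional drop under load = R_th/(R_th + R_L) = 8.913 / (8.913 + 236) = 0.03639.
So the output falls by 3.64 %.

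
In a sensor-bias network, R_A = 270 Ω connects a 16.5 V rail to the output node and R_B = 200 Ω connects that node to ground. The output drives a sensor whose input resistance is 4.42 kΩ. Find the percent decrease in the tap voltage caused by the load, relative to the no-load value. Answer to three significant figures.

2.53 %

The divider's output (Thévenin) resistance is R_A‖R_B = 114.9 Ω.
Fractional drop under load = R_th/(R_th + R_L) = 114.9 / (114.9 + 4420) = 0.02534.
So the output falls by 2.53 %.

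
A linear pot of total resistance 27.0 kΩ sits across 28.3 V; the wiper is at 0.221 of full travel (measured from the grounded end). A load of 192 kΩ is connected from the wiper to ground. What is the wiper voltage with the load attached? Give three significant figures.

The wiper splits the pot into (1−α)R = 21.03 kΩ above and αR = 5.967 kΩ below.
Lower section ‖ load = 5.787 kΩ.
V_wiper = 28.3 × 5.787/(21.03 + 5.787) = 6.11 V.

V ≈ 6.11 V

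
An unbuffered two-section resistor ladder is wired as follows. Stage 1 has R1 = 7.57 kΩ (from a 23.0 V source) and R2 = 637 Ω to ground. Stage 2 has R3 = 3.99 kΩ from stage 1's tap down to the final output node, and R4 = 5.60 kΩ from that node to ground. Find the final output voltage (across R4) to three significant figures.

Stage 2 presents R3+R4 = 9590 Ω as a load on stage 1's tap.
Stage 1's lower leg becomes R2‖(R3+R4) = 597.3 Ω, so V_mid = 23.0 × 597.3/8167 = 1.682 V.
Stage 2 is itself unloaded: V_out = V_mid × R4/(R3+R4) = 1.682 × 5600/9590 = 0.982 V.

V_out ≈ 0.982 V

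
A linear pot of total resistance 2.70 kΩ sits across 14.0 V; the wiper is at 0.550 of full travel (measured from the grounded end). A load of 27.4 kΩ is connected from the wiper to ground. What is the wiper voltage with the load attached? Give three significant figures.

V ≈ 7.52 V

The wiper splits the pot into (1−α)R = 1.215 kΩ above and αR = 1.485 kΩ below.
Lower section ‖ load = 1.409 kΩ.
V_wiper = 14.0 × 1.409/(1.215 + 1.409) = 7.52 V.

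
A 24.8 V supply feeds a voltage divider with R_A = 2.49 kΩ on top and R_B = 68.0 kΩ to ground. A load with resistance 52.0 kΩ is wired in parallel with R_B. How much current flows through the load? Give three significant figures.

I_L ≈ 0.440 mA

R_B‖R_L = 29.47 kΩ; V_out = 24.8 × 29.47/31.96 = 22.87 V.
I_L = V_out / R_L = 22.87 / 52.0 kΩ = 0.440 mA.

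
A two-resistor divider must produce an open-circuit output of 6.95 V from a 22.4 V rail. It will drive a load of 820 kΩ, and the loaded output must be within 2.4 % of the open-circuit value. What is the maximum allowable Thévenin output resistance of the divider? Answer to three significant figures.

Loading drop = R_th/(R_th + R_L) ≤ 0.0240, so R_th ≤ R_L · ε/(1−ε) = 820 kΩ × 0.0240/0.9760 = 20.2 kΩ.
(Any R1, R2 with R2/(R1+R2) = 0.310 and R1‖R2 ≤ 20.2 kΩ will meet the spec.)

R_th ≤ 20.2 kΩ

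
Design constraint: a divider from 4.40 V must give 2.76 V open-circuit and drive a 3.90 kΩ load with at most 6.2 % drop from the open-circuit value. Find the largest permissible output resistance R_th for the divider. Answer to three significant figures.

Loading drop = R_th/(R_th + R_L) ≤ 0.0620, so R_th ≤ R_L · ε/(1−ε) = 3.90 kΩ × 0.0620/0.9380 = 258 Ω.
(Any R1, R2 with R2/(R1+R2) = 0.627 and R1‖R2 ≤ 258 Ω will meet the spec.)

R_th ≤ 258 Ω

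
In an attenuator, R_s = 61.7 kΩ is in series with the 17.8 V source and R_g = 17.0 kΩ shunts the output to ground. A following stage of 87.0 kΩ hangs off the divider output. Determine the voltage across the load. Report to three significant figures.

V_out ≈ 3.33 V

The load sits in parallel with R_g: R_g‖R_L = (17.0 × 87.0) / (17.0 + 87.0) = 14.22 kΩ.
V_out = 17.8 × 14.22 / (61.7 + 14.22) = 17.8 × 14.22/75.92 = 3.33 V.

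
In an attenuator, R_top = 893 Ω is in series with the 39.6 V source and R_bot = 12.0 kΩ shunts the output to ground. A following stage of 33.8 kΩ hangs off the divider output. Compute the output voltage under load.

V_out ≈ 36.0 V

The load sits in parallel with R_bot: R_bot‖R_L = (12000 × 33800) / (12000 + 33800) = 8856 Ω.
V_out = 39.6 × 8856 / (893 + 8856) = 39.6 × 8856/9749 = 36.0 V.
(Unloaded it would have been 36.9 V.)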